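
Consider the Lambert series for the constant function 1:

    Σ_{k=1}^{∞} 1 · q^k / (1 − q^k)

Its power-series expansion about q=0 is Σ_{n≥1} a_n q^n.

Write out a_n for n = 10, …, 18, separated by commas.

4, 2, 6, 2, 4, 4, 5, 2, 6

q^10  k|10↦f(k): 1:1 2:1 5:1 10:1  a_10=4
[q^11] f(11)=1,f(1)=1 ⇒ 2
d|12:{12,6,4,3,2,1}  Σf=1+1+1+1+1+1=6
[q^13] f(1)=1,f(13)=1 ⇒ 2
n=14: 1·14 2·7 7·2 14·1  f→[1+1+1+1]=4
q^15  k|15↦f(k): 15:1 5:1 3:1 1:1  a_15=4
q^16  k|16↦f(k): 1:1 2:1 4:1 8:1 16:1  a_16=5
[q^17] f(17)=1,f(1)=1 ⇒ 2
d|18:{18,9,6,3,2,1}  Σf=1+1+1+1+1+1=6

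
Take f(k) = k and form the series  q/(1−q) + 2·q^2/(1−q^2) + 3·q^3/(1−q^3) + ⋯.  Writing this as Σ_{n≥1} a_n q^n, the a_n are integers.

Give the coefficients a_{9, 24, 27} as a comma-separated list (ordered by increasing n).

n=9: 1·9 3·3 9·1  f→[1+3+9]=13
n=24: 24·1 12·2 8·3 6·4 4·6 3·8 2·12 1·24  f→[24+12+8+6+4+3+2+1]=60
n=27: 1·27 3·9 9·3 27·1  f→[1+3+9+27]=40

13, 60, 40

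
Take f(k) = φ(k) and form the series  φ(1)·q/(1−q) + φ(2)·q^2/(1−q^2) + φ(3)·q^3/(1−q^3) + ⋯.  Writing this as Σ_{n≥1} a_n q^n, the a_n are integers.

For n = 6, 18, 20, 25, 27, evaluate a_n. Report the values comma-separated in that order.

d|6:{6,3,2,1}  Σφ=2+2+1+1=6
q^18  k|18↦φ(k): 1:1 2:1 3:2 6:2 9:6 18:6  a_18=18
[q^20] φ(1)=1,φ(2)=1,φ(4)=2,φ(5)=4,φ(10)=4,φ(20)=8 ⇒ 20
d|25:{1,5,25}  Σφ=1+4+20=25
q^27  k|27↦φ(k): 27:18 9:6 3:2 1:1  a_27=27

6, 18, 20, 25, 27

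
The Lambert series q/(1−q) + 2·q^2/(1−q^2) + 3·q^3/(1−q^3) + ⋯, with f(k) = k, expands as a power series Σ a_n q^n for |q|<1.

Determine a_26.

[q^26] f(1)=1,f(2)=2,f(13)=13,f(26)=26 ⇒ 42

a_26 = 42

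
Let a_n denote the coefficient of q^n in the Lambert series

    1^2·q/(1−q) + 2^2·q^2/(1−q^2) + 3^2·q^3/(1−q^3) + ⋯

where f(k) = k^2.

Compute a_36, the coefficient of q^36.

a_36 = 1911

d|36:{1,2,3,4,6,9,12,18,36}  Σf=1+4+9+16+36+81+144+324+1296=1911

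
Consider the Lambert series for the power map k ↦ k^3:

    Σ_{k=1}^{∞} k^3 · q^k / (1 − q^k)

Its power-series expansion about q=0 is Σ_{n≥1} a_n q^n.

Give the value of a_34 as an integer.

q^34  k|34↦f(k): 1:1 2:8 17:4913 34:39304  a_34=44226

a_34 = 44226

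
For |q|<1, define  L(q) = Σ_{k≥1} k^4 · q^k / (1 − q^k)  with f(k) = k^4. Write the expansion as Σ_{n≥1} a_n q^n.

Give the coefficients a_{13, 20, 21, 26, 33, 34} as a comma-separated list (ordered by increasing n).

28562, 170898, 196964, 485554, 1200644, 1419874

[q^13] f(13)=28561,f(1)=1 ⇒ 28562
[q^20] f(20)=160000,f(10)=10000,f(5)=625,f(4)=256,f(2)=16,f(1)=1 ⇒ 170898
[q^21] f(21)=194481,f(7)=2401,f(3)=81,f(1)=1 ⇒ 196964
q^26  k|26↦f(k): 1:1 2:16 13:28561 26:456976  a_26=485554
q^33  k|33↦f(k): 1:1 3:81 11:14641 33:1185921  a_33=1200644
d|34:{34,17,2,1}  Σf=1336336+83521+16+1=1419874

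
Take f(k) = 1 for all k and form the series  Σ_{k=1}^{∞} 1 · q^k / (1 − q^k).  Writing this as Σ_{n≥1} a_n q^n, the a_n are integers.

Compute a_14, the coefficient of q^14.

a_14 = 4

n=14: 14·1 7·2 2·7 1·14  f→[1+1+1+1]=4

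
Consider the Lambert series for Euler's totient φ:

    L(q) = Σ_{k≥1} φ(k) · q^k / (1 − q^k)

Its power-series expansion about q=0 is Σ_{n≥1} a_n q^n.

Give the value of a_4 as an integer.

d|4:{4,2,1}  Σφ=2+1+1=4

a_4 = 4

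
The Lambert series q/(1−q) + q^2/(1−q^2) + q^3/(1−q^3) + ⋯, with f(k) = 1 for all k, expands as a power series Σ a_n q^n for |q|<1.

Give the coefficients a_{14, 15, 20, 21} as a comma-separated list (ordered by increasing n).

d|14:{14,7,2,1}  Σf=1+1+1+1=4
[q^15] f(15)=1,f(5)=1,f(3)=1,f(1)=1 ⇒ 4
[q^20] f(20)=1,f(10)=1,f(5)=1,f(4)=1,f(2)=1,f(1)=1 ⇒ 6
d|21:{21,7,3,1}  Σf=1+1+1+1=4

4, 4, 6, 4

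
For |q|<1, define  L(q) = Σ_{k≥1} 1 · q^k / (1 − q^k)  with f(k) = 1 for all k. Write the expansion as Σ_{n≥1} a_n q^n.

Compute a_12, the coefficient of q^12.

a_12 = 6

n=12: 1·12 2·6 3·4 4·3 6·2 12·1  f→[1+1+1+1+1+1]=6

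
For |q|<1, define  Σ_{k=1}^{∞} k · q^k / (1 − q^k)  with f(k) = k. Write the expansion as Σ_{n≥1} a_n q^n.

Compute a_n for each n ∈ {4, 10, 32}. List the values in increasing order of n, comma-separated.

q^4  k|4↦f(k): 1:1 2:2 4:4  a_4=7
q^10  k|10↦f(k): 10:10 5:5 2:2 1:1  a_10=18
n=32: 32·1 16·2 8·4 4·8 2·16 1·32  f→[32+16+8+4+2+1]=63

7, 18, 63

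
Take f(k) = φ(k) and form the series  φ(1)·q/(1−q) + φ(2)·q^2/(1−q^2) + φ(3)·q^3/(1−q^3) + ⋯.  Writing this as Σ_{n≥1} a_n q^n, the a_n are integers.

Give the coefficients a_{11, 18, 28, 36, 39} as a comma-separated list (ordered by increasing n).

q^11  k|11↦φ(k): 1:1 11:10  a_11=11
q^18  k|18↦φ(k): 1:1 2:1 3:2 6:2 9:6 18:6  a_18=18
[q^28] φ(28)=12,φ(14)=6,φ(7)=6,φ(4)=2,φ(2)=1,φ(1)=1 ⇒ 28
n=36: 1·36 2·18 3·12 4·9 6·6 9·4 12·3 18·2 36·1  φ→[1+1+2+2+2+6+4+6+12]=36
q^39  k|39↦φ(k): 1:1 3:2 13:12 39:24  a_39=39

11, 18, 28, 36, 39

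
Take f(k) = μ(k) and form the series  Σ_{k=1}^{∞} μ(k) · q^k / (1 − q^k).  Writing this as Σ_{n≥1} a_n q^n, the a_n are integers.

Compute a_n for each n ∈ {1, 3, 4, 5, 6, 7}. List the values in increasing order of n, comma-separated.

1, 0, 0, 0, 0, 0

[q^1] μ(1)=1 ⇒ 1
d|3:{3,1}  Σμ=(-1)+1=0
d|4:{4,2,1}  Σμ=0+(-1)+1=0
d|5:{5,1}  Σμ=(-1)+1=0
n=6: 6·1 3·2 2·3 1·6  μ→[1+(-1)+(-1)+1]=0
d|7:{7,1}  Σμ=(-1)+1=0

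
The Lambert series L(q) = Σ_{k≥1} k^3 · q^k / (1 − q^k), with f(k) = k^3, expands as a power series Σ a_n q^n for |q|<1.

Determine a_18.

a_18 = 6813

q^18  k|18↦f(k): 1:1 2:8 3:27 6:216 9:729 18:5832  a_18=6813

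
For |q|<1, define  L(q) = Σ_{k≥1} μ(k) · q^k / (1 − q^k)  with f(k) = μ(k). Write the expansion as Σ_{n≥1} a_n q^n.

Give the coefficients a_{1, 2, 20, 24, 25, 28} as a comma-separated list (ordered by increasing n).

q^1  k|1↦μ(k): 1:1  a_1=1
d|2:{2,1}  Σμ=(-1)+1=0
[q^20] μ(20)=0,μ(10)=1,μ(5)=-1,μ(4)=0,μ(2)=-1,μ(1)=1 ⇒ 0
[q^24] μ(24)=0,μ(12)=0,μ(8)=0,μ(6)=1,μ(4)=0,μ(3)=-1,μ(2)=-1,μ(1)=1 ⇒ 0
d|25:{1,5,25}  Σμ=1+(-1)+0=0
q^28  k|28↦μ(k): 1:1 2:-1 4:0 7:-1 14:1 28:0  a_28=0

1, 0, 0, 0, 0, 0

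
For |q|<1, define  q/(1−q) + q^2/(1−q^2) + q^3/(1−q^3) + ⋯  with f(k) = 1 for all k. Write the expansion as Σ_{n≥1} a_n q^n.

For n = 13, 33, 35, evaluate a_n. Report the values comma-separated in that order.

q^13  k|13↦f(k): 1:1 13:1  a_13=2
[q^33] f(1)=1,f(3)=1,f(11)=1,f(33)=1 ⇒ 4
d|35:{1,5,7,35}  Σf=1+1+1+1=4

2, 4, 4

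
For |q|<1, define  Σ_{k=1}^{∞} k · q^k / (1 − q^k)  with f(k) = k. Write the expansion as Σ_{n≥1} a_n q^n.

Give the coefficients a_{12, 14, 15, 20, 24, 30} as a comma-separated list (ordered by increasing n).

d|12:{12,6,4,3,2,1}  Σf=12+6+4+3+2+1=28
q^14  k|14↦f(k): 1:1 2:2 7:7 14:14  a_14=24
q^15  k|15↦f(k): 15:15 5:5 3:3 1:1  a_15=24
q^20  k|20↦f(k): 20:20 10:10 5:5 4:4 2:2 1:1  a_20=42
d|24:{24,12,8,6,4,3,2,1}  Σf=24+12+8+6+4+3+2+1=60
d|30:{1,2,3,5,6,10,15,30}  Σf=1+2+3+5+6+10+15+30=72

28, 24, 24, 42, 60, 72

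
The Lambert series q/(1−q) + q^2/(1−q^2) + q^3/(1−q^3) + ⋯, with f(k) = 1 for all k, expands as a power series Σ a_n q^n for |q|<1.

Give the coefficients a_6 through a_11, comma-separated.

4, 2, 4, 3, 4, 2

[q^6] f(1)=1,f(2)=1,f(3)=1,f(6)=1 ⇒ 4
n=7: 7·1 1·7  f→[1+1]=2
n=8: 8·1 4·2 2·4 1·8  f→[1+1+1+1]=4
[q^9] f(1)=1,f(3)=1,f(9)=1 ⇒ 3
d|10:{1,2,5,10}  Σf=1+1+1+1=4
n=11: 1·11 11·1  f→[1+1]=2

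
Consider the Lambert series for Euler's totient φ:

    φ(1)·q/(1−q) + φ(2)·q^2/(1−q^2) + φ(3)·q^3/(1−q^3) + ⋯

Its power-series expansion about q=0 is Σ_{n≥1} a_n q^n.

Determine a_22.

[q^22] φ(1)=1,φ(2)=1,φ(11)=10,φ(22)=10 ⇒ 22

a_22 = 22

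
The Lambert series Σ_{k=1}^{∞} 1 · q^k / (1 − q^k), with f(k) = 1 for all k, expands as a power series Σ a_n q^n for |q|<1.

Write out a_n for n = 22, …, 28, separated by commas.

[q^22] f(22)=1,f(11)=1,f(2)=1,f(1)=1 ⇒ 4
q^23  k|23↦f(k): 23:1 1:1  a_23=2
[q^24] f(1)=1,f(2)=1,f(3)=1,f(4)=1,f(6)=1,f(8)=1,f(12)=1,f(24)=1 ⇒ 8
d|25:{25,5,1}  Σf=1+1+1=3
[q^26] f(1)=1,f(2)=1,f(13)=1,f(26)=1 ⇒ 4
d|27:{1,3,9,27}  Σf=1+1+1+1=4
n=28: 28·1 14·2 7·4 4·7 2·14 1·28  f→[1+1+1+1+1+1]=6

4, 2, 8, 3, 4, 4, 6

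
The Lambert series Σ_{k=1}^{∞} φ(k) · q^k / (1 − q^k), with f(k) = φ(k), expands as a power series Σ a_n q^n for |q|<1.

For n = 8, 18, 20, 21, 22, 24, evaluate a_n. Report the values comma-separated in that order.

d|8:{8,4,2,1}  Σφ=4+2+1+1=8
n=18: 18·1 9·2 6·3 3·6 2·9 1·18  φ→[6+6+2+2+1+1]=18
[q^20] φ(1)=1,φ(2)=1,φ(4)=2,φ(5)=4,φ(10)=4,φ(20)=8 ⇒ 20
d|21:{21,7,3,1}  Σφ=12+6+2+1=21
q^22  k|22↦φ(k): 1:1 2:1 11:10 22:10  a_22=22
q^24  k|24↦φ(k): 1:1 2:1 3:2 4:2 6:2 8:4 12:4 24:8  a_24=24

8, 18, 20, 21, 22, 24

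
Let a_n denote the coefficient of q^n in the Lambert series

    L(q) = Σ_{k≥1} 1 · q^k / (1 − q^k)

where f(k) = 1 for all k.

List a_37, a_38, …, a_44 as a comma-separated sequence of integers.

n=37: 37·1 1·37  f→[1+1]=2
[q^38] f(38)=1,f(19)=1,f(2)=1,f(1)=1 ⇒ 4
q^39  k|39↦f(k): 39:1 13:1 3:1 1:1  a_39=4
q^40  k|40↦f(k): 40:1 20:1 10:1 8:1 5:1 4:1 2:1 1:1  a_40=8
q^41  k|41↦f(k): 41:1 1:1  a_41=2
n=42: 42·1 21·2 14·3 7·6 6·7 3·14 2·21 1·42  f→[1+1+1+1+1+1+1+1]=8
n=43: 1·43 43·1  f→[1+1]=2
[q^44] f(44)=1,f(22)=1,f(11)=1,f(4)=1,f(2)=1,f(1)=1 ⇒ 6

2, 4, 4, 8, 2, 8, 2, 6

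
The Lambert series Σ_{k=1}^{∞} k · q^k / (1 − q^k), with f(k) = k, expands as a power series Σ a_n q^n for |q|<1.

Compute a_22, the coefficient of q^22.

a_22 = 36

n=22: 1·22 2·11 11·2 22·1  f→[1+2+11+22]=36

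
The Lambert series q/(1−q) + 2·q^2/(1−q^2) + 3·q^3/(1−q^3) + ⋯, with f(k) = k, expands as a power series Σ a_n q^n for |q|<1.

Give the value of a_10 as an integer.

d|10:{1,2,5,10}  Σf=1+2+5+10=18

a_10 = 18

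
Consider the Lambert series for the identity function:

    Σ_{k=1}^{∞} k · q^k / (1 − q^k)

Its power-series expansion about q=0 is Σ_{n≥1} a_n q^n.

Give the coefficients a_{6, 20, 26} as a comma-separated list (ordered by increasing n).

d|6:{6,3,2,1}  Σf=6+3+2+1=12
n=20: 20·1 10·2 5·4 4·5 2·10 1·20  f→[20+10+5+4+2+1]=42
d|26:{1,2,13,26}  Σf=1+2+13+26=42

12, 42, 42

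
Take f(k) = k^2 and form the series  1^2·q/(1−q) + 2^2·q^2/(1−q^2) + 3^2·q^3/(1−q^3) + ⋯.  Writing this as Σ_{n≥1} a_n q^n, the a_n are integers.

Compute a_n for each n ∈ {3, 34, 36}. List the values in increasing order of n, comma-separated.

10, 1450, 1911

q^3  k|3↦f(k): 1:1 3:9  a_3=10
n=34: 1·34 2·17 17·2 34·1  f→[1+4+289+1156]=1450
d|36:{36,18,12,9,6,4,3,2,1}  Σf=1296+324+144+81+36+16+9+4+1=1911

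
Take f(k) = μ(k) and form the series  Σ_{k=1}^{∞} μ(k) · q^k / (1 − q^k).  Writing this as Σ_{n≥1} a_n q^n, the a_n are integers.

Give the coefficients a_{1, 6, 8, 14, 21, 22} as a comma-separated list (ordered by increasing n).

1, 0, 0, 0, 0, 0

q^1  k|1↦μ(k): 1:1  a_1=1
[q^6] μ(1)=1,μ(2)=-1,μ(3)=-1,μ(6)=1 ⇒ 0
n=8: 8·1 4·2 2·4 1·8  μ→[0+0+(-1)+1]=0
n=14: 14·1 7·2 2·7 1·14  μ→[1+(-1)+(-1)+1]=0
d|21:{1,3,7,21}  Σμ=1+(-1)+(-1)+1=0
q^22  k|22↦μ(k): 1:1 2:-1 11:-1 22:1  a_22=0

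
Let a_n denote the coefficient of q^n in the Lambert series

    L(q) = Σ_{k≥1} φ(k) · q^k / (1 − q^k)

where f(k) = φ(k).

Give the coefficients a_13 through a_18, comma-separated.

q^13  k|13↦φ(k): 13:12 1:1  a_13=13
[q^14] φ(14)=6,φ(7)=6,φ(2)=1,φ(1)=1 ⇒ 14
d|15:{15,5,3,1}  Σφ=8+4+2+1=15
q^16  k|16↦φ(k): 1:1 2:1 4:2 8:4 16:8  a_16=16
n=17: 17·1 1·17  φ→[16+1]=17
q^18  k|18↦φ(k): 1:1 2:1 3:2 6:2 9:6 18:6  a_18=18

13, 14, 15, 16, 17, 18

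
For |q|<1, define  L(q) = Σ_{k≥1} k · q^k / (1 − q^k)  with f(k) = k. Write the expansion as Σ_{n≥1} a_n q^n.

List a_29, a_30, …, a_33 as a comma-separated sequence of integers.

q^29  k|29↦f(k): 1:1 29:29  a_29=30
[q^30] f(1)=1,f(2)=2,f(3)=3,f(5)=5,f(6)=6,f(10)=10,f(15)=15,f(30)=30 ⇒ 72
n=31: 31·1 1·31  f→[31+1]=32
[q^32] f(32)=32,f(16)=16,f(8)=8,f(4)=4,f(2)=2,f(1)=1 ⇒ 63
n=33: 33·1 11·3 3·11 1·33  f→[33+11+3+1]=48

30, 72, 32, 63, 48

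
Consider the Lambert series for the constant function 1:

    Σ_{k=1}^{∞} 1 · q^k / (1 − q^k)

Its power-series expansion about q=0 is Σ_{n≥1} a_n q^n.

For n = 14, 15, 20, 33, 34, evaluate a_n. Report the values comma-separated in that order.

n=14: 1·14 2·7 7·2 14·1  f→[1+1+1+1]=4
q^15  k|15↦f(k): 1:1 3:1 5:1 15:1  a_15=4
q^20  k|20↦f(k): 1:1 2:1 4:1 5:1 10:1 20:1  a_20=6
[q^33] f(33)=1,f(11)=1,f(3)=1,f(1)=1 ⇒ 4
d|34:{1,2,17,34}  Σf=1+1+1+1=4

4, 4, 6, 4, 4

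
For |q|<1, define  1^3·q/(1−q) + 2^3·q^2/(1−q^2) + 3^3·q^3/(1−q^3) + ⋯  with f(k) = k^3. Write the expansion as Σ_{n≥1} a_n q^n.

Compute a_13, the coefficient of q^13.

n=13: 13·1 1·13  f→[2197+1]=2198

a_13 = 2198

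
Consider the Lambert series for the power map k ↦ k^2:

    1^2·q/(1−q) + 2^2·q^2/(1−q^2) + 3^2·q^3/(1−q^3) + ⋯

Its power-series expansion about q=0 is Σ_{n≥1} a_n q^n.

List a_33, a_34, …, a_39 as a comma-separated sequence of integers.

1220, 1450, 1300, 1911, 1370, 1810, 1700

[q^33] f(33)=1089,f(11)=121,f(3)=9,f(1)=1 ⇒ 1220
[q^34] f(1)=1,f(2)=4,f(17)=289,f(34)=1156 ⇒ 1450
d|35:{1,5,7,35}  Σf=1+25+49+1225=1300
q^36  k|36↦f(k): 36:1296 18:324 12:144 9:81 6:36 4:16 3:9 2:4 1:1  a_36=1911
[q^37] f(37)=1369,f(1)=1 ⇒ 1370
d|38:{38,19,2,1}  Σf=1444+361+4+1=1810
[q^39] f(39)=1521,f(13)=169,f(3)=9,f(1)=1 ⇒ 1700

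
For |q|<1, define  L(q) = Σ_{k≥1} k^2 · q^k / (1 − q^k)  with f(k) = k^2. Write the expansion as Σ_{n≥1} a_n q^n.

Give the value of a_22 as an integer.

n=22: 22·1 11·2 2·11 1·22  f→[484+121+4+1]=610

a_22 = 610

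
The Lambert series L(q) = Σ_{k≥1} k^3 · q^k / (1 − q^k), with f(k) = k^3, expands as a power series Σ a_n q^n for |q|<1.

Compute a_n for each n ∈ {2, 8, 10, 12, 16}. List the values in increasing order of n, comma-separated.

d|2:{2,1}  Σf=8+1=9
n=8: 1·8 2·4 4·2 8·1  f→[1+8+64+512]=585
n=10: 10·1 5·2 2·5 1·10  f→[1000+125+8+1]=1134
q^12  k|12↦f(k): 1:1 2:8 3:27 4:64 6:216 12:1728  a_12=2044
n=16: 16·1 8·2 4·4 2·8 1·16  f→[4096+512+64+8+1]=4681

9, 585, 1134, 2044, 4681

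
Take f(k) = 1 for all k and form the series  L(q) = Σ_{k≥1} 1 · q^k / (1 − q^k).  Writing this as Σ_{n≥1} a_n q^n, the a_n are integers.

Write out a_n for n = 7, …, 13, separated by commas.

2, 4, 3, 4, 2, 6, 2

q^7  k|7↦f(k): 7:1 1:1  a_7=2
q^8  k|8↦f(k): 8:1 4:1 2:1 1:1  a_8=4
d|9:{9,3,1}  Σf=1+1+1=3
q^10  k|10↦f(k): 1:1 2:1 5:1 10:1  a_10=4
q^11  k|11↦f(k): 11:1 1:1  a_11=2
n=12: 12·1 6·2 4·3 3·4 2·6 1·12  f→[1+1+1+1+1+1]=6
q^13  k|13↦f(k): 13:1 1:1  a_13=2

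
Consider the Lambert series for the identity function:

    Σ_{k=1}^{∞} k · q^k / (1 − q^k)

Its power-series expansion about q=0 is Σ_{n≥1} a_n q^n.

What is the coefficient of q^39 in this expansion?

a_39 = 56

[q^39] f(1)=1,f(3)=3,f(13)=13,f(39)=39 ⇒ 56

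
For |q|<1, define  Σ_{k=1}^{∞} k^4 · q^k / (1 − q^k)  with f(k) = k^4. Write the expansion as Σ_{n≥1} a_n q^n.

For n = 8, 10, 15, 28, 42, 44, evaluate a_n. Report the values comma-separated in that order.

4369, 10642, 51332, 655746, 3348388, 3997266

n=8: 1·8 2·4 4·2 8·1  f→[1+16+256+4096]=4369
d|10:{10,5,2,1}  Σf=10000+625+16+1=10642
d|15:{1,3,5,15}  Σf=1+81+625+50625=51332
n=28: 1·28 2·14 4·7 7·4 14·2 28·1  f→[1+16+256+2401+38416+614656]=655746
d|42:{1,2,3,6,7,14,21,42}  Σf=1+16+81+1296+2401+38416+194481+3111696=3348388
n=44: 44·1 22·2 11·4 4·11 2·22 1·44  f→[3748096+234256+14641+256+16+1]=3997266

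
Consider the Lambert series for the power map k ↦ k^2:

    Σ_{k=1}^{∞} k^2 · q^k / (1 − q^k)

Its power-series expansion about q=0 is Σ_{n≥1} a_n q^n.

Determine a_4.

[q^4] f(4)=16,f(2)=4,f(1)=1 ⇒ 21

a_4 = 21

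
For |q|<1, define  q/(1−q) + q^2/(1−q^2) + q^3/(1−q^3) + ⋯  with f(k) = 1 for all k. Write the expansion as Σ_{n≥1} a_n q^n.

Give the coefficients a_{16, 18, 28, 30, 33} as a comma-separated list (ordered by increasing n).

5, 6, 6, 8, 4

n=16: 1·16 2·8 4·4 8·2 16·1  f→[1+1+1+1+1]=5
[q^18] f(18)=1,f(9)=1,f(6)=1,f(3)=1,f(2)=1,f(1)=1 ⇒ 6
d|28:{28,14,7,4,2,1}  Σf=1+1+1+1+1+1=6
q^30  k|30↦f(k): 30:1 15:1 10:1 6:1 5:1 3:1 2:1 1:1  a_30=8
d|33:{1,3,11,33}  Σf=1+1+1+1=4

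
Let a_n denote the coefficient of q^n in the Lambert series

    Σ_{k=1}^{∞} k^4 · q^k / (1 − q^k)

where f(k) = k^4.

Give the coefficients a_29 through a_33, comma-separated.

n=29: 29·1 1·29  f→[707281+1]=707282
n=30: 30·1 15·2 10·3 6·5 5·6 3·10 2·15 1·30  f→[810000+50625+10000+1296+625+81+16+1]=872644
n=31: 1·31 31·1  f→[1+923521]=923522
d|32:{32,16,8,4,2,1}  Σf=1048576+65536+4096+256+16+1=1118481
q^33  k|33↦f(k): 33:1185921 11:14641 3:81 1:1  a_33=1200644

707282, 872644, 923522, 1118481, 1200644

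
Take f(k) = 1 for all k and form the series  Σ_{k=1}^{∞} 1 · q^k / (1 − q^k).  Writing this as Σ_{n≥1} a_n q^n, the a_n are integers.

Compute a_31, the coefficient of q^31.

a_31 = 2

n=31: 31·1 1·31  f→[1+1]=2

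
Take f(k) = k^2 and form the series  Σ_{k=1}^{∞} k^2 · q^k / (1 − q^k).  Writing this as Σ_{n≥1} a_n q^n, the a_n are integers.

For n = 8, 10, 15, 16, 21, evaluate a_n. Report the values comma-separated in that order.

n=8: 1·8 2·4 4·2 8·1  f→[1+4+16+64]=85
d|10:{1,2,5,10}  Σf=1+4+25+100=130
q^15  k|15↦f(k): 15:225 5:25 3:9 1:1  a_15=260
n=16: 1·16 2·8 4·4 8·2 16·1  f→[1+4+16+64+256]=341
n=21: 1·21 3·7 7·3 21·1  f→[1+9+49+441]=500

85, 130, 260, 341, 500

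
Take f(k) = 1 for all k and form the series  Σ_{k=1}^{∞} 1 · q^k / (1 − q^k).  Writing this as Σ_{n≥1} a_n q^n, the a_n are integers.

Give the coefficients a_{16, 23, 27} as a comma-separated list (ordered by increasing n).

5, 2, 4

d|16:{16,8,4,2,1}  Σf=1+1+1+1+1=5
n=23: 1·23 23·1  f→[1+1]=2
[q^27] f(1)=1,f(3)=1,f(9)=1,f(27)=1 ⇒ 4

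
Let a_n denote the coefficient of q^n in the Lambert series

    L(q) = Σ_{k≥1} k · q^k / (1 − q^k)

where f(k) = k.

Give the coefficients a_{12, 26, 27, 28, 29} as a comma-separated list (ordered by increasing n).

28, 42, 40, 56, 30

n=12: 12·1 6·2 4·3 3·4 2·6 1·12  f→[12+6+4+3+2+1]=28
q^26  k|26↦f(k): 26:26 13:13 2:2 1:1  a_26=42
d|27:{27,9,3,1}  Σf=27+9+3+1=40
n=28: 28·1 14·2 7·4 4·7 2·14 1·28  f→[28+14+7+4+2+1]=56
q^29  k|29↦f(k): 1:1 29:29  a_29=30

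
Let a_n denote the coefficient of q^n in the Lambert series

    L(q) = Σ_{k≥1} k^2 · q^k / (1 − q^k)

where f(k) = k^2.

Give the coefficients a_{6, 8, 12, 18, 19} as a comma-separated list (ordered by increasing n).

[q^6] f(6)=36,f(3)=9,f(2)=4,f(1)=1 ⇒ 50
n=8: 1·8 2·4 4·2 8·1  f→[1+4+16+64]=85
n=12: 12·1 6·2 4·3 3·4 2·6 1·12  f→[144+36+16+9+4+1]=210
n=18: 18·1 9·2 6·3 3·6 2·9 1·18  f→[324+81+36+9+4+1]=455
[q^19] f(1)=1,f(19)=361 ⇒ 362

50, 85, 210, 455, 362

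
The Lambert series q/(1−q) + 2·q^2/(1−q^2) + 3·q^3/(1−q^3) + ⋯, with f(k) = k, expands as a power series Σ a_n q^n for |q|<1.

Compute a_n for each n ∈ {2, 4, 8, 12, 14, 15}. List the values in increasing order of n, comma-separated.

n=2: 1·2 2·1  f→[1+2]=3
d|4:{4,2,1}  Σf=4+2+1=7
d|8:{1,2,4,8}  Σf=1+2+4+8=15
d|12:{12,6,4,3,2,1}  Σf=12+6+4+3+2+1=28
[q^14] f(14)=14,f(7)=7,f(2)=2,f(1)=1 ⇒ 24
n=15: 15·1 5·3 3·5 1·15  f→[15+5+3+1]=24

3, 7, 15, 28, 24, 24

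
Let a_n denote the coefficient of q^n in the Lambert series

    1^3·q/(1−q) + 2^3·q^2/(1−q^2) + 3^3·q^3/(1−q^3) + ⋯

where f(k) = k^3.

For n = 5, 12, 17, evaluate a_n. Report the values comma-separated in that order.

d|5:{1,5}  Σf=1+125=126
q^12  k|12↦f(k): 1:1 2:8 3:27 4:64 6:216 12:1728  a_12=2044
[q^17] f(17)=4913,f(1)=1 ⇒ 4914

126, 2044, 4914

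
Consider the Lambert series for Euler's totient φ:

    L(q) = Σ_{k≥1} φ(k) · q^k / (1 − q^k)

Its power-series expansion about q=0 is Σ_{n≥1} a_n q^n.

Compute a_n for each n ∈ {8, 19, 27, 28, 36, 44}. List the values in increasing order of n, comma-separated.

q^8  k|8↦φ(k): 1:1 2:1 4:2 8:4  a_8=8
[q^19] φ(19)=18,φ(1)=1 ⇒ 19
n=27: 27·1 9·3 3·9 1·27  φ→[18+6+2+1]=27
[q^28] φ(28)=12,φ(14)=6,φ(7)=6,φ(4)=2,φ(2)=1,φ(1)=1 ⇒ 28
d|36:{36,18,12,9,6,4,3,2,1}  Σφ=12+6+4+6+2+2+2+1+1=36
q^44  k|44↦φ(k): 44:20 22:10 11:10 4:2 2:1 1:1  a_44=44

8, 19, 27, 28, 36, 44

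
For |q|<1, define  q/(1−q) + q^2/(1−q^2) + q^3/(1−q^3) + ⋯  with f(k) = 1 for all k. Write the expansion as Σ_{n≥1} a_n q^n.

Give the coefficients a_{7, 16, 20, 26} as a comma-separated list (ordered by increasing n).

2, 5, 6, 4

q^7  k|7↦f(k): 1:1 7:1  a_7=2
d|16:{16,8,4,2,1}  Σf=1+1+1+1+1=5
q^20  k|20↦f(k): 20:1 10:1 5:1 4:1 2:1 1:1  a_20=6
q^26  k|26↦f(k): 1:1 2:1 13:1 26:1  a_26=4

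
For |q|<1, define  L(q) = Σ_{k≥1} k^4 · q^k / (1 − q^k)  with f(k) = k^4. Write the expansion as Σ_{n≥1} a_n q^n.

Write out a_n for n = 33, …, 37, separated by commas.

1200644, 1419874, 1503652, 1813539, 1874162

[q^33] f(33)=1185921,f(11)=14641,f(3)=81,f(1)=1 ⇒ 1200644
n=34: 34·1 17·2 2·17 1·34  f→[1336336+83521+16+1]=1419874
n=35: 1·35 5·7 7·5 35·1  f→[1+625+2401+1500625]=1503652
q^36  k|36↦f(k): 36:1679616 18:104976 12:20736 9:6561 6:1296 4:256 3:81 2:16 1:1  a_36=1813539
[q^37] f(1)=1,f(37)=1874161 ⇒ 1874162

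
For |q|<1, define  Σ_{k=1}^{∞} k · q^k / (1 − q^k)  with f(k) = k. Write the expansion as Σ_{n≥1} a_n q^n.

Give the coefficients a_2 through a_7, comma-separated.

[q^2] f(2)=2,f(1)=1 ⇒ 3
[q^3] f(1)=1,f(3)=3 ⇒ 4
d|4:{4,2,1}  Σf=4+2+1=7
d|5:{1,5}  Σf=1+5=6
d|6:{1,2,3,6}  Σf=1+2+3+6=12
q^7  k|7↦f(k): 1:1 7:7  a_7=8

3, 4, 7, 6, 12, 8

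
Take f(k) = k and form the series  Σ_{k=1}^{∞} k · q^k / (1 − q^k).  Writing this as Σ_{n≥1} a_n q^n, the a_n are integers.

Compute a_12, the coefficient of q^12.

a_12 = 28

q^12  k|12↦f(k): 1:1 2:2 3:3 4:4 6:6 12:12  a_12=28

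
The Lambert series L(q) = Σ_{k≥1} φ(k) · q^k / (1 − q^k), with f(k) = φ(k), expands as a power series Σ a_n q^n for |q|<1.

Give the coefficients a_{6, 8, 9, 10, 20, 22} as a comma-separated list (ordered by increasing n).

q^6  k|6↦φ(k): 1:1 2:1 3:2 6:2  a_6=6
[q^8] φ(1)=1,φ(2)=1,φ(4)=2,φ(8)=4 ⇒ 8
d|9:{1,3,9}  Σφ=1+2+6=9
n=10: 10·1 5·2 2·5 1·10  φ→[4+4+1+1]=10
q^20  k|20↦φ(k): 1:1 2:1 4:2 5:4 10:4 20:8  a_20=20
[q^22] φ(22)=10,φ(11)=10,φ(2)=1,φ(1)=1 ⇒ 22

6, 8, 9, 10, 20, 22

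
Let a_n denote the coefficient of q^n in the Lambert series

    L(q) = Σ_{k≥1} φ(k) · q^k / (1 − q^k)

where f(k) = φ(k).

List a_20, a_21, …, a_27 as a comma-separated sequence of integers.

d|20:{20,10,5,4,2,1}  Σφ=8+4+4+2+1+1=20
q^21  k|21↦φ(k): 1:1 3:2 7:6 21:12  a_21=21
q^22  k|22↦φ(k): 22:10 11:10 2:1 1:1  a_22=22
n=23: 23·1 1·23  φ→[22+1]=23
d|24:{1,2,3,4,6,8,12,24}  Σφ=1+1+2+2+2+4+4+8=24
d|25:{1,5,25}  Σφ=1+4+20=25
n=26: 1·26 2·13 13·2 26·1  φ→[1+1+12+12]=26
n=27: 1·27 3·9 9·3 27·1  φ→[1+2+6+18]=27

20, 21, 22, 23, 24, 25, 26, 27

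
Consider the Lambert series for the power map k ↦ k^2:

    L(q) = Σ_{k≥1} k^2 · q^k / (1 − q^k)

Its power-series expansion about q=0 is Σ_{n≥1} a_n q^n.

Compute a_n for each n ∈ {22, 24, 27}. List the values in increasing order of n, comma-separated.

610, 850, 820

q^22  k|22↦f(k): 22:484 11:121 2:4 1:1  a_22=610
q^24  k|24↦f(k): 1:1 2:4 3:9 4:16 6:36 8:64 12:144 24:576  a_24=850
[q^27] f(27)=729,f(9)=81,f(3)=9,f(1)=1 ⇒ 820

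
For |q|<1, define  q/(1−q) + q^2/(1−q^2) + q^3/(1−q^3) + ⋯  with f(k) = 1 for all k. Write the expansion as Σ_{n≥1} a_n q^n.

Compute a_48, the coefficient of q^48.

d|48:{48,24,16,12,8,6,4,3,2,1}  Σf=1+1+1+1+1+1+1+1+1+1=10

a_48 = 10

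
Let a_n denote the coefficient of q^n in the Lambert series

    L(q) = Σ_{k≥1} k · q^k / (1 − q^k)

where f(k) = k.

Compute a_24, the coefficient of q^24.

q^24  k|24↦f(k): 1:1 2:2 3:3 4:4 6:6 8:8 12:12 24:24  a_24=60

a_24 = 60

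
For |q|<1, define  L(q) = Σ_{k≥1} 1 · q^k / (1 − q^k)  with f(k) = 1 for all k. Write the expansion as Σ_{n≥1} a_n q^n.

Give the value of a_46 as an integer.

n=46: 1·46 2·23 23·2 46·1  f→[1+1+1+1]=4

a_46 = 4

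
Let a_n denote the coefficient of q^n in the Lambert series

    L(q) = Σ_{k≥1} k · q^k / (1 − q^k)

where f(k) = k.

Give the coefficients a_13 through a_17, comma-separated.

n=13: 13·1 1·13  f→[13+1]=14
n=14: 14·1 7·2 2·7 1·14  f→[14+7+2+1]=24
n=15: 15·1 5·3 3·5 1·15  f→[15+5+3+1]=24
q^16  k|16↦f(k): 16:16 8:8 4:4 2:2 1:1  a_16=31
d|17:{17,1}  Σf=17+1=18

14, 24, 24, 31, 18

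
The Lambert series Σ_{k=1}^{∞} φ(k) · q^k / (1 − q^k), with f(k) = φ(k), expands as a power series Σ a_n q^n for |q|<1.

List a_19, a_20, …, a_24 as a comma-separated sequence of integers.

[q^19] φ(19)=18,φ(1)=1 ⇒ 19
d|20:{20,10,5,4,2,1}  Σφ=8+4+4+2+1+1=20
n=21: 21·1 7·3 3·7 1·21  φ→[12+6+2+1]=21
n=22: 22·1 11·2 2·11 1·22  φ→[10+10+1+1]=22
[q^23] φ(1)=1,φ(23)=22 ⇒ 23
d|24:{1,2,3,4,6,8,12,24}  Σφ=1+1+2+2+2+4+4+8=24

19, 20, 21, 22, 23, 24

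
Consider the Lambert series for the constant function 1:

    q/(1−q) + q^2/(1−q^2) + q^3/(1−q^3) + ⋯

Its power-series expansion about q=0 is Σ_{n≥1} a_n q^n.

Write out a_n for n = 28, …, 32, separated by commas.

d|28:{28,14,7,4,2,1}  Σf=1+1+1+1+1+1=6
[q^29] f(29)=1,f(1)=1 ⇒ 2
q^30  k|30↦f(k): 1:1 2:1 3:1 5:1 6:1 10:1 15:1 30:1  a_30=8
[q^31] f(31)=1,f(1)=1 ⇒ 2
d|32:{1,2,4,8,16,32}  Σf=1+1+1+1+1+1=6

6, 2, 8, 2, 6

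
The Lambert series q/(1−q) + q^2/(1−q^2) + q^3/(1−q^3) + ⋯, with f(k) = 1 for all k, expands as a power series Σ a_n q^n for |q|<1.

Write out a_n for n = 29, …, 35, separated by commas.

2, 8, 2, 6, 4, 4, 4

q^29  k|29↦f(k): 1:1 29:1  a_29=2
d|30:{30,15,10,6,5,3,2,1}  Σf=1+1+1+1+1+1+1+1=8
n=31: 31·1 1·31  f→[1+1]=2
q^32  k|32↦f(k): 1:1 2:1 4:1 8:1 16:1 32:1  a_32=6
[q^33] f(33)=1,f(11)=1,f(3)=1,f(1)=1 ⇒ 4
n=34: 34·1 17·2 2·17 1·34  f→[1+1+1+1]=4
n=35: 35·1 7·5 5·7 1·35  f→[1+1+1+1]=4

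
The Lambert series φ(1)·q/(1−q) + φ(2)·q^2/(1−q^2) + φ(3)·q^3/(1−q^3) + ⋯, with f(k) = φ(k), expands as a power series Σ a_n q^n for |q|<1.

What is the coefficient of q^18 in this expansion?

q^18  k|18↦φ(k): 1:1 2:1 3:2 6:2 9:6 18:6  a_18=18

a_18 = 18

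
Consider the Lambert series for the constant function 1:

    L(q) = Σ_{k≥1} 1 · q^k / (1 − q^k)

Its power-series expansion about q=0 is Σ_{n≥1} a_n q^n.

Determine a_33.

[q^33] f(33)=1,f(11)=1,f(3)=1,f(1)=1 ⇒ 4

a_33 = 4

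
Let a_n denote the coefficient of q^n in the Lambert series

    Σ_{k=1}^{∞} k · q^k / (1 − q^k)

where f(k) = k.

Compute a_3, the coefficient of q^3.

a_3 = 4

d|3:{1,3}  Σf=1+3=4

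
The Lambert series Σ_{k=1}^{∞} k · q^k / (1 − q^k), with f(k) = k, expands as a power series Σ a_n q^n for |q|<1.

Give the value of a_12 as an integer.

a_12 = 28

[q^12] f(12)=12,f(6)=6,f(4)=4,f(3)=3,f(2)=2,f(1)=1 ⇒ 28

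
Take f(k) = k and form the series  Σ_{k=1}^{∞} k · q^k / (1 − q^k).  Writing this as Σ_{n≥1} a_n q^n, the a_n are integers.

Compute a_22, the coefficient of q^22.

q^22  k|22↦f(k): 22:22 11:11 2:2 1:1  a_22=36

a_22 = 36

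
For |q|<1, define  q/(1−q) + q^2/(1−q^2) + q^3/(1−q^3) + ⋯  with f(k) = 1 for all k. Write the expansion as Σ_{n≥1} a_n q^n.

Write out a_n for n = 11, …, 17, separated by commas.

n=11: 1·11 11·1  f→[1+1]=2
q^12  k|12↦f(k): 12:1 6:1 4:1 3:1 2:1 1:1  a_12=6
[q^13] f(1)=1,f(13)=1 ⇒ 2
q^14  k|14↦f(k): 1:1 2:1 7:1 14:1  a_14=4
[q^15] f(15)=1,f(5)=1,f(3)=1,f(1)=1 ⇒ 4
[q^16] f(16)=1,f(8)=1,f(4)=1,f(2)=1,f(1)=1 ⇒ 5
n=17: 17·1 1·17  f→[1+1]=2

2, 6, 2, 4, 4, 5, 2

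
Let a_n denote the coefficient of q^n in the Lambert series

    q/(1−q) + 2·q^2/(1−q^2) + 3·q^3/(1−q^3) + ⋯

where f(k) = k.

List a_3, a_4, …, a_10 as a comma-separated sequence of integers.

4, 7, 6, 12, 8, 15, 13, 18

n=3: 3·1 1·3  f→[3+1]=4
q^4  k|4↦f(k): 4:4 2:2 1:1  a_4=7
n=5: 5·1 1·5  f→[5+1]=6
[q^6] f(1)=1,f(2)=2,f(3)=3,f(6)=6 ⇒ 12
[q^7] f(1)=1,f(7)=7 ⇒ 8
d|8:{8,4,2,1}  Σf=8+4+2+1=15
q^9  k|9↦f(k): 1:1 3:3 9:9  a_9=13
[q^10] f(1)=1,f(2)=2,f(5)=5,f(10)=10 ⇒ 18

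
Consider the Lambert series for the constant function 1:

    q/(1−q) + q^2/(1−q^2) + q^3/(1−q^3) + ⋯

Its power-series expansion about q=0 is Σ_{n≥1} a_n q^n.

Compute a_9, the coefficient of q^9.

a_9 = 3

d|9:{1,3,9}  Σf=1+1+1=3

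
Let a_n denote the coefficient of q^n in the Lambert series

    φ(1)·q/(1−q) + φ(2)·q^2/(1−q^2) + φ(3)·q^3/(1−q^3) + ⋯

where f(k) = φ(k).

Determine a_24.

[q^24] φ(1)=1,φ(2)=1,φ(3)=2,φ(4)=2,φ(6)=2,φ(8)=4,φ(12)=4,φ(24)=8 ⇒ 24

a_24 = 24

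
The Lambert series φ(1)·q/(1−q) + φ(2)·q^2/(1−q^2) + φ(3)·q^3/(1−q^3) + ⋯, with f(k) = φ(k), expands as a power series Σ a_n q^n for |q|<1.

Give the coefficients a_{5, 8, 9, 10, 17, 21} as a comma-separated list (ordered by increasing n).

d|5:{5,1}  Σφ=4+1=5
n=8: 1·8 2·4 4·2 8·1  φ→[1+1+2+4]=8
q^9  k|9↦φ(k): 1:1 3:2 9:6  a_9=9
d|10:{1,2,5,10}  Σφ=1+1+4+4=10
[q^17] φ(17)=16,φ(1)=1 ⇒ 17
d|21:{21,7,3,1}  Σφ=12+6+2+1=21

5, 8, 9, 10, 17, 21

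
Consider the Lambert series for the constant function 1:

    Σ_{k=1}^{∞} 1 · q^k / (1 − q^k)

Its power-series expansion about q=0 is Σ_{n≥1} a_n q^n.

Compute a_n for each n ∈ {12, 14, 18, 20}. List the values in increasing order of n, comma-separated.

d|12:{1,2,3,4,6,12}  Σf=1+1+1+1+1+1=6
n=14: 14·1 7·2 2·7 1·14  f→[1+1+1+1]=4
[q^18] f(1)=1,f(2)=1,f(3)=1,f(6)=1,f(9)=1,f(18)=1 ⇒ 6
[q^20] f(1)=1,f(2)=1,f(4)=1,f(5)=1,f(10)=1,f(20)=1 ⇒ 6

6, 4, 6, 6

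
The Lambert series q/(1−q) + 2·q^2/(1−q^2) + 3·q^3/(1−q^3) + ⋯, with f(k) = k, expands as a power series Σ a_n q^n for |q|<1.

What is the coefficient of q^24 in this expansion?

a_24 = 60

[q^24] f(24)=24,f(12)=12,f(8)=8,f(6)=6,f(4)=4,f(3)=3,f(2)=2,f(1)=1 ⇒ 60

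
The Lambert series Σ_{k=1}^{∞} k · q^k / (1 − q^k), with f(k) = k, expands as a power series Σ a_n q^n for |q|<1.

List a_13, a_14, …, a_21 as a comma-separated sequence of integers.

14, 24, 24, 31, 18, 39, 20, 42, 32

n=13: 1·13 13·1  f→[1+13]=14
n=14: 14·1 7·2 2·7 1·14  f→[14+7+2+1]=24
q^15  k|15↦f(k): 1:1 3:3 5:5 15:15  a_15=24
d|16:{1,2,4,8,16}  Σf=1+2+4+8+16=31
n=17: 1·17 17·1  f→[1+17]=18
n=18: 1·18 2·9 3·6 6·3 9·2 18·1  f→[1+2+3+6+9+18]=39
[q^19] f(19)=19,f(1)=1 ⇒ 20
[q^20] f(20)=20,f(10)=10,f(5)=5,f(4)=4,f(2)=2,f(1)=1 ⇒ 42
n=21: 21·1 7·3 3·7 1·21  f→[21+7+3+1]=32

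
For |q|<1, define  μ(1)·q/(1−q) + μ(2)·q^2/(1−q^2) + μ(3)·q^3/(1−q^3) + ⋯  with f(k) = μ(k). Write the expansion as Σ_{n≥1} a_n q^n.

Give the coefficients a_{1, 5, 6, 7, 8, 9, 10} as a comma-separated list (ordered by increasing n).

[q^1] μ(1)=1 ⇒ 1
q^5  k|5↦μ(k): 5:-1 1:1  a_5=0
d|6:{1,2,3,6}  Σμ=1+(-1)+(-1)+1=0
n=7: 1·7 7·1  μ→[1+(-1)]=0
[q^8] μ(8)=0,μ(4)=0,μ(2)=-1,μ(1)=1 ⇒ 0
[q^9] μ(1)=1,μ(3)=-1,μ(9)=0 ⇒ 0
n=10: 1·10 2·5 5·2 10·1  μ→[1+(-1)+(-1)+1]=0

1, 0, 0, 0, 0, 0, 0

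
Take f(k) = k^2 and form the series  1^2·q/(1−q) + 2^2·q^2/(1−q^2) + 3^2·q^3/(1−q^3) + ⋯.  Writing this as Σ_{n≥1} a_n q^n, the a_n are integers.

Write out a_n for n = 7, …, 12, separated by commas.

50, 85, 91, 130, 122, 210

d|7:{1,7}  Σf=1+49=50
q^8  k|8↦f(k): 1:1 2:4 4:16 8:64  a_8=85
d|9:{1,3,9}  Σf=1+9+81=91
n=10: 10·1 5·2 2·5 1·10  f→[100+25+4+1]=130
q^11  k|11↦f(k): 1:1 11:121  a_11=122
d|12:{12,6,4,3,2,1}  Σf=144+36+16+9+4+1=210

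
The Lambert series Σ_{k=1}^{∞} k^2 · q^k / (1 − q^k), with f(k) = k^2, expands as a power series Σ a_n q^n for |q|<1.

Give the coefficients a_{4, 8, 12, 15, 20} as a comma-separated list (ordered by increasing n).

21, 85, 210, 260, 546

n=4: 4·1 2·2 1·4  f→[16+4+1]=21
d|8:{8,4,2,1}  Σf=64+16+4+1=85
d|12:{1,2,3,4,6,12}  Σf=1+4+9+16+36+144=210
[q^15] f(15)=225,f(5)=25,f(3)=9,f(1)=1 ⇒ 260
[q^20] f(20)=400,f(10)=100,f(5)=25,f(4)=16,f(2)=4,f(1)=1 ⇒ 546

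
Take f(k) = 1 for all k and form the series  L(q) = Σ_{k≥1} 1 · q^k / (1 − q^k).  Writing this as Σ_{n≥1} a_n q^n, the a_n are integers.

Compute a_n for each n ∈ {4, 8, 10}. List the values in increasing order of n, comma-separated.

3, 4, 4

q^4  k|4↦f(k): 1:1 2:1 4:1  a_4=3
d|8:{1,2,4,8}  Σf=1+1+1+1=4
n=10: 1·10 2·5 5·2 10·1  f→[1+1+1+1]=4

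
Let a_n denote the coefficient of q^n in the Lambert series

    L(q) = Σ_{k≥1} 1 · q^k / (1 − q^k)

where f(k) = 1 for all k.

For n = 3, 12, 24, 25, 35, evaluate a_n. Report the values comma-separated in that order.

q^3  k|3↦f(k): 3:1 1:1  a_3=2
q^12  k|12↦f(k): 1:1 2:1 3:1 4:1 6:1 12:1  a_12=6
q^24  k|24↦f(k): 24:1 12:1 8:1 6:1 4:1 3:1 2:1 1:1  a_24=8
q^25  k|25↦f(k): 25:1 5:1 1:1  a_25=3
n=35: 35·1 7·5 5·7 1·35  f→[1+1+1+1]=4

2, 6, 8, 3, 4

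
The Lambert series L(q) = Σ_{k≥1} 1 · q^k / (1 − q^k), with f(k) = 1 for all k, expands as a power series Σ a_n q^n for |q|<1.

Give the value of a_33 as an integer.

a_33 = 4

q^33  k|33↦f(k): 1:1 3:1 11:1 33:1  a_33=4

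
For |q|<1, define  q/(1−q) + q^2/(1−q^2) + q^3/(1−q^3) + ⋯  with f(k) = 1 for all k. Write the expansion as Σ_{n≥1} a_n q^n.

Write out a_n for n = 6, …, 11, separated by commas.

4, 2, 4, 3, 4, 2

n=6: 1·6 2·3 3·2 6·1  f→[1+1+1+1]=4
q^7  k|7↦f(k): 1:1 7:1  a_7=2
d|8:{1,2,4,8}  Σf=1+1+1+1=4
[q^9] f(9)=1,f(3)=1,f(1)=1 ⇒ 3
q^10  k|10↦f(k): 10:1 5:1 2:1 1:1  a_10=4
q^11  k|11↦f(k): 11:1 1:1  a_11=2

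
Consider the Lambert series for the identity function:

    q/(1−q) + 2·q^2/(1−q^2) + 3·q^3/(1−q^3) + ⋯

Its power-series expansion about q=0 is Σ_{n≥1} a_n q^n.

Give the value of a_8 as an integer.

a_8 = 15

[q^8] f(8)=8,f(4)=4,f(2)=2,f(1)=1 ⇒ 15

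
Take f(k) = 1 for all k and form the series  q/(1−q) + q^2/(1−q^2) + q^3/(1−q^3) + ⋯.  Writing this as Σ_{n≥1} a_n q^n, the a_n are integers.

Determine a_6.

a_6 = 4

n=6: 1·6 2·3 3·2 6·1  f→[1+1+1+1]=4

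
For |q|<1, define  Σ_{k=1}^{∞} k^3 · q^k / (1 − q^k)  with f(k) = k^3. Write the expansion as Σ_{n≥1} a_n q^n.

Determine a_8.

a_8 = 585

n=8: 8·1 4·2 2·4 1·8  f→[512+64+8+1]=585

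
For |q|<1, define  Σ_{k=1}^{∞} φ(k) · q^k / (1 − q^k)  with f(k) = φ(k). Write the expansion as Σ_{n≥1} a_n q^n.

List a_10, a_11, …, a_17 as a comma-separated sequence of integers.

q^10  k|10↦φ(k): 1:1 2:1 5:4 10:4  a_10=10
[q^11] φ(11)=10,φ(1)=1 ⇒ 11
d|12:{1,2,3,4,6,12}  Σφ=1+1+2+2+2+4=12
n=13: 1·13 13·1  φ→[1+12]=13
[q^14] φ(1)=1,φ(2)=1,φ(7)=6,φ(14)=6 ⇒ 14
q^15  k|15↦φ(k): 1:1 3:2 5:4 15:8  a_15=15
[q^16] φ(1)=1,φ(2)=1,φ(4)=2,φ(8)=4,φ(16)=8 ⇒ 16
q^17  k|17↦φ(k): 17:16 1:1  a_17=17

10, 11, 12, 13, 14, 15, 16, 17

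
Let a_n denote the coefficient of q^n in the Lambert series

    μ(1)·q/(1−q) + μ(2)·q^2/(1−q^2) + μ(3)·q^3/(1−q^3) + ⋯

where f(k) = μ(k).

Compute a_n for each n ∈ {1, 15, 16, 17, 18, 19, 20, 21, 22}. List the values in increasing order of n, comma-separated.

n=1: 1·1  μ→[1]=1
q^15  k|15↦μ(k): 1:1 3:-1 5:-1 15:1  a_15=0
[q^16] μ(1)=1,μ(2)=-1,μ(4)=0,μ(8)=0,μ(16)=0 ⇒ 0
q^17  k|17↦μ(k): 17:-1 1:1  a_17=0
n=18: 1·18 2·9 3·6 6·3 9·2 18·1  μ→[1+(-1)+(-1)+1+0+0]=0
q^19  k|19↦μ(k): 19:-1 1:1  a_19=0
q^20  k|20↦μ(k): 1:1 2:-1 4:0 5:-1 10:1 20:0  a_20=0
d|21:{21,7,3,1}  Σμ=1+(-1)+(-1)+1=0
n=22: 1·22 2·11 11·2 22·1  μ→[1+(-1)+(-1)+1]=0

1, 0, 0, 0, 0, 0, 0, 0, 0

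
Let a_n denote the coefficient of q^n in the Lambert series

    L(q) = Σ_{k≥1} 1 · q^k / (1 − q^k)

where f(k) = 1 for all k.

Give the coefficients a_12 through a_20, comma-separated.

6, 2, 4, 4, 5, 2, 6, 2, 6

n=12: 1·12 2·6 3·4 4·3 6·2 12·1  f→[1+1+1+1+1+1]=6
q^13  k|13↦f(k): 13:1 1:1  a_13=2
n=14: 14·1 7·2 2·7 1·14  f→[1+1+1+1]=4
d|15:{1,3,5,15}  Σf=1+1+1+1=4
n=16: 16·1 8·2 4·4 2·8 1·16  f→[1+1+1+1+1]=5
q^17  k|17↦f(k): 1:1 17:1  a_17=2
[q^18] f(18)=1,f(9)=1,f(6)=1,f(3)=1,f(2)=1,f(1)=1 ⇒ 6
q^19  k|19↦f(k): 1:1 19:1  a_19=2
[q^20] f(20)=1,f(10)=1,f(5)=1,f(4)=1,f(2)=1,f(1)=1 ⇒ 6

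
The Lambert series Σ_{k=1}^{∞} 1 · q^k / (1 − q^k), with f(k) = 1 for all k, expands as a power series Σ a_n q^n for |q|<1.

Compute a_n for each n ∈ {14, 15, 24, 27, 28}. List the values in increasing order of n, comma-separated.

4, 4, 8, 4, 6

n=14: 14·1 7·2 2·7 1·14  f→[1+1+1+1]=4
n=15: 15·1 5·3 3·5 1·15  f→[1+1+1+1]=4
n=24: 1·24 2·12 3·8 4·6 6·4 8·3 12·2 24·1  f→[1+1+1+1+1+1+1+1]=8
d|27:{27,9,3,1}  Σf=1+1+1+1=4
q^28  k|28↦f(k): 1:1 2:1 4:1 7:1 14:1 28:1  a_28=6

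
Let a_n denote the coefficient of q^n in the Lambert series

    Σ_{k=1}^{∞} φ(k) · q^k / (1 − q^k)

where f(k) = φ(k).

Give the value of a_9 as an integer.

q^9  k|9↦φ(k): 1:1 3:2 9:6  a_9=9

a_9 = 9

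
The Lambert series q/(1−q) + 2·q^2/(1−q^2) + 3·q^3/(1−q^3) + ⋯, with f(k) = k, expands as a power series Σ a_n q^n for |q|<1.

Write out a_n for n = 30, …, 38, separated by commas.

[q^30] f(30)=30,f(15)=15,f(10)=10,f(6)=6,f(5)=5,f(3)=3,f(2)=2,f(1)=1 ⇒ 72
n=31: 1·31 31·1  f→[1+31]=32
q^32  k|32↦f(k): 1:1 2:2 4:4 8:8 16:16 32:32  a_32=63
q^33  k|33↦f(k): 1:1 3:3 11:11 33:33  a_33=48
q^34  k|34↦f(k): 34:34 17:17 2:2 1:1  a_34=54
d|35:{1,5,7,35}  Σf=1+5+7+35=48
d|36:{1,2,3,4,6,9,12,18,36}  Σf=1+2+3+4+6+9+12+18+36=91
[q^37] f(1)=1,f(37)=37 ⇒ 38
q^38  k|38↦f(k): 38:38 19:19 2:2 1:1  a_38=60

72, 32, 63, 48, 54, 48, 91, 38, 60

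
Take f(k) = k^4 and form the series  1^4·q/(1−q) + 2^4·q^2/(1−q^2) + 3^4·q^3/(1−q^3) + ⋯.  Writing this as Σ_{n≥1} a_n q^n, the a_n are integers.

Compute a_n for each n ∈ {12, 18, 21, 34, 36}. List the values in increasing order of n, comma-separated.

22386, 112931, 196964, 1419874, 1813539

n=12: 1·12 2·6 3·4 4·3 6·2 12·1  f→[1+16+81+256+1296+20736]=22386
d|18:{18,9,6,3,2,1}  Σf=104976+6561+1296+81+16+1=112931
[q^21] f(21)=194481,f(7)=2401,f(3)=81,f(1)=1 ⇒ 196964
[q^34] f(1)=1,f(2)=16,f(17)=83521,f(34)=1336336 ⇒ 1419874
n=36: 36·1 18·2 12·3 9·4 6·6 4·9 3·12 2·18 1·36  f→[1679616+104976+20736+6561+1296+256+81+16+1]=1813539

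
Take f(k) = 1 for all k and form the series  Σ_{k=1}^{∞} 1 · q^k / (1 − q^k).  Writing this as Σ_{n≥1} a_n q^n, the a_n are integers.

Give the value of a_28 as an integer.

q^28  k|28↦f(k): 1:1 2:1 4:1 7:1 14:1 28:1  a_28=6

a_28 = 6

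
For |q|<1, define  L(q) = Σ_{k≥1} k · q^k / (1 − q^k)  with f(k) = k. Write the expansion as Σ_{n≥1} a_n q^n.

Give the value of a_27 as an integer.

a_27 = 40

n=27: 27·1 9·3 3·9 1·27  f→[27+9+3+1]=40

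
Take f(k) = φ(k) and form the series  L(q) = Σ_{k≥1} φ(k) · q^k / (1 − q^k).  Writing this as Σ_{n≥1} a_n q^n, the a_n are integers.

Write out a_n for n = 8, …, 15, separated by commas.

q^8  k|8↦φ(k): 8:4 4:2 2:1 1:1  a_8=8
n=9: 1·9 3·3 9·1  φ→[1+2+6]=9
q^10  k|10↦φ(k): 1:1 2:1 5:4 10:4  a_10=10
n=11: 11·1 1·11  φ→[10+1]=11
n=12: 12·1 6·2 4·3 3·4 2·6 1·12  φ→[4+2+2+2+1+1]=12
d|13:{13,1}  Σφ=12+1=13
[q^14] φ(1)=1,φ(2)=1,φ(7)=6,φ(14)=6 ⇒ 14
q^15  k|15↦φ(k): 15:8 5:4 3:2 1:1  a_15=15

8, 9, 10, 11, 12, 13, 14, 15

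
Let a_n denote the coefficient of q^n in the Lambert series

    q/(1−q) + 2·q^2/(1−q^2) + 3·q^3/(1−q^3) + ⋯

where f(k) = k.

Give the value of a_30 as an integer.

n=30: 30·1 15·2 10·3 6·5 5·6 3·10 2·15 1·30  f→[30+15+10+6+5+3+2+1]=72

a_30 = 72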